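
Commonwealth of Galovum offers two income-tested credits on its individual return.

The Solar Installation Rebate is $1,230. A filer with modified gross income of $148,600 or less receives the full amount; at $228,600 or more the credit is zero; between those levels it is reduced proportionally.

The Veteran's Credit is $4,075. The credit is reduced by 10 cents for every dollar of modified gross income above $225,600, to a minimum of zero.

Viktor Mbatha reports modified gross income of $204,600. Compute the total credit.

Solar Installation Rebate: $204,600 is $56,000 into a $80,000 phase-out range, leaving 24,000/80,000 of the credit: $1,230 × 24,000/80,000 = $369.
Veteran's Credit: $204,600 is at or below the $225,600 threshold, so the full $4,075 applies.
Total: $369 + $4,075 = $4,444.

$4,444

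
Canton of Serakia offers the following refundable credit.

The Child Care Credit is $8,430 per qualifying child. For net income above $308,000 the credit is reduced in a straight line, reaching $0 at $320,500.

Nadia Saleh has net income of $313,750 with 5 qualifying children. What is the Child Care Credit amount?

$22,761

Child Care Credit: base = 5 × $8,430 = $42,150. $313,750 is $5,750 into a $12,500 phase-out range, leaving 6,750/12,500 of the credit: $42,150 × 6,750/12,500 = $22,761.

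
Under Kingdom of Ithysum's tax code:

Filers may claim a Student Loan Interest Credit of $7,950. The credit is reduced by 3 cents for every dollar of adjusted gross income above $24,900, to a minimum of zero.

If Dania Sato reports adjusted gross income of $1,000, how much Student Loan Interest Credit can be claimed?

Student Loan Interest Credit: $1,000 is at or below the $24,900 threshold, so the full $7,950 applies.

$7,950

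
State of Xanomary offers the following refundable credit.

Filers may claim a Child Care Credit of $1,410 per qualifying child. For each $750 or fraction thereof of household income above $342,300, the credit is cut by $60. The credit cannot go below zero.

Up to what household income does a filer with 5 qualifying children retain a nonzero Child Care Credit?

$430,050

Full credit = 5 × $1,410 = $7,050.
After 117 increments the reduction is 117 × $60 = $7,020, leaving $30; one more increment wipes it out. Increment 117 ends at excess 117 × $750 = $87,750, so the highest qualifying income is $342,300 + $87,750 = $430,050.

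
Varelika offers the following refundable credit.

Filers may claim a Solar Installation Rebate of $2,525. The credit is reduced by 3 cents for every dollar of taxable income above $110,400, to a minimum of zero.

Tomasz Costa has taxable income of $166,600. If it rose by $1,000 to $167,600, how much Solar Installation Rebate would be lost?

At $166,600 — 3% of the $56,200 excess over $110,400 is $1,686; credit = $2,525 − $1,686 = $839.
At $167,600 — 3% of the $57,200 excess over $110,400 is $1,716; credit = $2,525 − $1,716 = $809.
Lost: $839 − $809 = $30.

$30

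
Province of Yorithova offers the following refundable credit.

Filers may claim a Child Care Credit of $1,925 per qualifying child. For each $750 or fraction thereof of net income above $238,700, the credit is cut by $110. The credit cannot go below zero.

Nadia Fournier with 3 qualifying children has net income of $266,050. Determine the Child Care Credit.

$1,705

Child Care Credit: base = 3 × $1,925 = $5,775. income exceeds $238,700 by $27,350, which is 37 full-or-partial $750 increments; reduction = 37 × $110 = $4,070, leaving $1,705.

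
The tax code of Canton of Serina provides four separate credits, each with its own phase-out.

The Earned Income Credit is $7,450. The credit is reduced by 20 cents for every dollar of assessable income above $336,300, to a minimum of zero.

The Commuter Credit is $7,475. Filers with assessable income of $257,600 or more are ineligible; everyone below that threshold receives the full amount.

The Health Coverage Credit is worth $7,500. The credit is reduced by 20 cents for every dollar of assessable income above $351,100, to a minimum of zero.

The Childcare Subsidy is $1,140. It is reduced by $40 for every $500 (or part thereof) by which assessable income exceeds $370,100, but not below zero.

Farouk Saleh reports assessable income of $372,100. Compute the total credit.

Earned Income Credit: 20% of the $35,800 excess over $336,300 is $7,160; credit = $7,450 − $7,160 = $290.
Commuter Credit: $372,100 meets or exceeds the $257,600 cutoff, so the credit is $0.
Health Coverage Credit: 20% of the $21,000 excess over $351,100 is $4,200; credit = $7,500 − $4,200 = $3,300.
Childcare Subsidy: income exceeds $370,100 by $2,000, which is 4 full-or-partial $500 increments; reduction = 4 × $40 = $160, leaving $980.
Total: $290 + $0 + $3,300 + $980 = $4,570.

$4,570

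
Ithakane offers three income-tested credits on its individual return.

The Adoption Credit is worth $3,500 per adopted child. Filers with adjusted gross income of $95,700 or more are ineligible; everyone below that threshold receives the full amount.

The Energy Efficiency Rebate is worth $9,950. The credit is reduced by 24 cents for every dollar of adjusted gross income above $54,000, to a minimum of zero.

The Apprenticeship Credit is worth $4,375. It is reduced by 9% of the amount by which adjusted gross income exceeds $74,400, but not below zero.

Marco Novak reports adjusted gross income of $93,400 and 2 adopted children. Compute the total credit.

$10,159

Adoption Credit: base = 2 × $3,500 = $7,000. $93,400 is below the $95,700 cutoff, so the full $7,000 applies.
Energy Efficiency Rebate: 24% of the $39,400 excess over $54,000 is $9,456; credit = $9,950 − $9,456 = $494.
Apprenticeship Credit: 9% of the $19,000 excess over $74,400 is $1,710; credit = $4,375 − $1,710 = $2,665.
Total: $7,000 + $494 + $2,665 = $10,159.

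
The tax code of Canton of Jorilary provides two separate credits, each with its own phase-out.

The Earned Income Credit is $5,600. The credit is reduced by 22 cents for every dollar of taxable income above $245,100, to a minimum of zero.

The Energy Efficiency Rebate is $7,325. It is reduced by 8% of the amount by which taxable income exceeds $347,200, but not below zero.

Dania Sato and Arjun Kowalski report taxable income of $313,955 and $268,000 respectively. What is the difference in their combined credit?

$562

Dania ($313,955): Earned Income Credit: 22% of the $68,855 excess over $245,100 is $15,148.10 ≥ base, so the credit is $0. Energy Efficiency Rebate: $313,955 is at or below the $347,200 threshold, so the full $7,325 applies. total $0 + $7,325 = $7,325
Arjun ($268,000): Earned Income Credit: 22% of the $22,900 excess over $245,100 is $5,038; credit = $5,600 − $5,038 = $562. Energy Efficiency Rebate: $268,000 is at or below the $347,200 threshold, so the full $7,325 applies. total $562 + $7,325 = $7,887
Difference: |$7,325 − $7,887| = $562.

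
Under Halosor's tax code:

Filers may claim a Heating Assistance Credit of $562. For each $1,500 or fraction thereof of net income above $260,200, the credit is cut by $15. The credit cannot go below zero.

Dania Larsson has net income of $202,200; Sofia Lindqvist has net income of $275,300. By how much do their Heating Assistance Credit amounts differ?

Dania ($202,200): Heating Assistance Credit: $202,200 is at or below the $260,200 threshold, so the full $562 applies.
Sofia ($275,300): Heating Assistance Credit: income exceeds $260,200 by $15,100, which is 11 full-or-partial $1,500 increments; reduction = 11 × $15 = $165, leaving $397.
Difference: |$562 − $397| = $165.

$165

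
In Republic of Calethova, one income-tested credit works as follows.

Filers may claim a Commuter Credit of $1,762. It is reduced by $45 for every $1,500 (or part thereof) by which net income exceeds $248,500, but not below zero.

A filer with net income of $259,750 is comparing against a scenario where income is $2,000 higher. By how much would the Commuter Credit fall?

$45

At $259,750 — income exceeds $248,500 by $11,250, which is 8 full-or-partial $1,500 increments; reduction = 8 × $45 = $360, leaving $1,402.
At $261,750 — income exceeds $248,500 by $13,250, which is 9 full-or-partial $1,500 increments; reduction = 9 × $45 = $405, leaving $1,357.
Lost: $1,402 − $1,357 = $45.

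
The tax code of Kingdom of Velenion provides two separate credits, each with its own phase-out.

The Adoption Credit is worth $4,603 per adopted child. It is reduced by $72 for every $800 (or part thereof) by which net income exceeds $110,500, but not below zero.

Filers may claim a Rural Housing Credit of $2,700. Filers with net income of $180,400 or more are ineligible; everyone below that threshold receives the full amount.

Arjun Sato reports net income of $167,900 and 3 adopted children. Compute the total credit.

$11,325

Adoption Credit: base = 3 × $4,603 = $13,809. income exceeds $110,500 by $57,400, which is 72 full-or-partial $800 increments; reduction = 72 × $72 = $5,184, leaving $8,625.
Rural Housing Credit: $167,900 is below the $180,400 cutoff, so the full $2,700 applies.
Total: $8,625 + $2,700 = $11,325.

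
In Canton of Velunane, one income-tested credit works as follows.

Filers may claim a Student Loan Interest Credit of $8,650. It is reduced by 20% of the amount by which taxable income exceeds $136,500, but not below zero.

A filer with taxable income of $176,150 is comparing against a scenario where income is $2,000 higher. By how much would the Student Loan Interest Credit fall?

At $176,150 — 20% of the $39,650 excess over $136,500 is $7,930; credit = $8,650 − $7,930 = $720.
At $178,150 — 20% of the $41,650 excess over $136,500 is $8,330; credit = $8,650 − $8,330 = $320.
Lost: $720 − $320 = $400.

$400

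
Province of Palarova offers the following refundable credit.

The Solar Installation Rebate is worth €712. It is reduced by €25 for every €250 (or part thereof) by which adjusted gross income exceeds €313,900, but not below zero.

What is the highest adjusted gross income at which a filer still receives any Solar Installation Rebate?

After 28 increments the reduction is 28 × €25 = €700, leaving €12; one more increment wipes it out. Increment 28 ends at excess 28 × €250 = €7,000, so the highest qualifying income is €313,900 + €7,000 = €320,900.

€320,900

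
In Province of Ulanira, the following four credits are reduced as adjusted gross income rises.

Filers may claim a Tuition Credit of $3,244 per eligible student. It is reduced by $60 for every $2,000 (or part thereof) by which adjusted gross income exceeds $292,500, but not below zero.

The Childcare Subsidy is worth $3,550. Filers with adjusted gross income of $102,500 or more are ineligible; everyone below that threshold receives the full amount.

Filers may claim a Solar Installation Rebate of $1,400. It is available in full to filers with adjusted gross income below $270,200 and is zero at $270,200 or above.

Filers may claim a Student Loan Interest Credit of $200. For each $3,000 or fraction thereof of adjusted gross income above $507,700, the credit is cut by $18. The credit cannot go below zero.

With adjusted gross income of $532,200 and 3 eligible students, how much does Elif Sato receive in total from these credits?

$2,570

Tuition Credit: base = 3 × $3,244 = $9,732. income exceeds $292,500 by $239,700, which is 120 full-or-partial $2,000 increments; reduction = 120 × $60 = $7,200, leaving $2,532.
Childcare Subsidy: $532,200 meets or exceeds the $102,500 cutoff, so the credit is $0.
Solar Installation Rebate: $532,200 meets or exceeds the $270,200 cutoff, so the credit is $0.
Student Loan Interest Credit: income exceeds $507,700 by $24,500, which is 9 full-or-partial $3,000 increments; reduction = 9 × $18 = $162, leaving $38.
Total: $2,532 + $0 + $0 + $38 = $2,570.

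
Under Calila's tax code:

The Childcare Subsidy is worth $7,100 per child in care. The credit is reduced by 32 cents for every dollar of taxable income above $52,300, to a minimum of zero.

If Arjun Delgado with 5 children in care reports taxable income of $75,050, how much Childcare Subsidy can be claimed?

$28,220

Childcare Subsidy: base = 5 × $7,100 = $35,500. 32% of the $22,750 excess over $52,300 is $7,280; credit = $35,500 − $7,280 = $28,220.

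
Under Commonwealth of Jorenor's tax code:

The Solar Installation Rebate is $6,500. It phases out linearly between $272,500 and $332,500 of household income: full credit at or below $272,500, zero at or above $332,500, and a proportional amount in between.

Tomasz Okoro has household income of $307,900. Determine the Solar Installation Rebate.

$2,665

Solar Installation Rebate: $307,900 is $35,400 into a $60,000 phase-out range, leaving 24,600/60,000 of the credit: $6,500 × 24,600/60,000 = $2,665.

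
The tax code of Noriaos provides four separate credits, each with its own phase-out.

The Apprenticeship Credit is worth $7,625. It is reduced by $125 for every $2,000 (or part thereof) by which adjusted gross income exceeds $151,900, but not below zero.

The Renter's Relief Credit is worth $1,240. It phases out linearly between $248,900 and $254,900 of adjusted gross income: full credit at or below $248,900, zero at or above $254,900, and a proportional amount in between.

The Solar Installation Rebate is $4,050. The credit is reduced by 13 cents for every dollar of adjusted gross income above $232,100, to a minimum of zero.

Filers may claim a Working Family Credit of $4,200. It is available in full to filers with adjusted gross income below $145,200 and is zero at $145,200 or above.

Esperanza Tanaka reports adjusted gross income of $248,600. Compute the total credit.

$4,645

Apprenticeship Credit: income exceeds $151,900 by $96,700, which is 49 full-or-partial $2,000 increments; reduction = 49 × $125 = $6,125, leaving $1,500.
Renter's Relief Credit: $248,600 is at or below the $248,900 threshold, so the full $1,240 applies.
Solar Installation Rebate: 13% of the $16,500 excess over $232,100 is $2,145; credit = $4,050 − $2,145 = $1,905.
Working Family Credit: $248,600 meets or exceeds the $145,200 cutoff, so the credit is $0.
Total: $1,500 + $1,240 + $1,905 + $0 = $4,645.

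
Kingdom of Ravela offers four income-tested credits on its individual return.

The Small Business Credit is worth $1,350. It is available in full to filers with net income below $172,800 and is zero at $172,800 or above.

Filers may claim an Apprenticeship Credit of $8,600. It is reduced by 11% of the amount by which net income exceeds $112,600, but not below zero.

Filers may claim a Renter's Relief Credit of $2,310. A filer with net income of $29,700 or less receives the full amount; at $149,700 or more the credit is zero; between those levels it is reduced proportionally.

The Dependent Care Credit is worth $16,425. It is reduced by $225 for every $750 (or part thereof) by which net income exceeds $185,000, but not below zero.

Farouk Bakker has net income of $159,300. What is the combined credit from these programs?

Small Business Credit: $159,300 is below the $172,800 cutoff, so the full $1,350 applies.
Apprenticeship Credit: 11% of the $46,700 excess over $112,600 is $5,137; credit = $8,600 − $5,137 = $3,463.
Renter's Relief Credit: $159,300 is at or above $149,700, so the credit is $0.
Dependent Care Credit: $159,300 is at or below the $185,000 threshold, so the full $16,425 applies.
Total: $1,350 + $3,463 + $0 + $16,425 = $21,238.

$21,238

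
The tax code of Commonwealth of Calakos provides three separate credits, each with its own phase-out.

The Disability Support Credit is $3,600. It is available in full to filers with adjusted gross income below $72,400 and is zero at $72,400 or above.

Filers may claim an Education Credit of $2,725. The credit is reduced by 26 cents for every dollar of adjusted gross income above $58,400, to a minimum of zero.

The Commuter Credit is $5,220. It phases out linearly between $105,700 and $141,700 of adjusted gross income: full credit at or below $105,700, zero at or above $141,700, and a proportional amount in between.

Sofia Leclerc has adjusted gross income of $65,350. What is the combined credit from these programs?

Disability Support Credit: $65,350 is below the $72,400 cutoff, so the full $3,600 applies.
Education Credit: 26% of the $6,950 excess over $58,400 is $1,807; credit = $2,725 − $1,807 = $918.
Commuter Credit: $65,350 is at or below the $105,700 threshold, so the full $5,220 applies.
Total: $3,600 + $918 + $5,220 = $9,738.

$9,738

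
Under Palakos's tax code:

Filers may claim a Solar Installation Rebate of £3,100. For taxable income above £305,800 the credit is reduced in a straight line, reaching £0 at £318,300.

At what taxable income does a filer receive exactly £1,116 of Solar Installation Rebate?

£1,116 is 1,116/3,100 of the full £3,100, so 1,984/3,100 of the £12,500 range has been used: income = £305,800 + £12,500 × 1,984/3,100 = £313,800.

£313,800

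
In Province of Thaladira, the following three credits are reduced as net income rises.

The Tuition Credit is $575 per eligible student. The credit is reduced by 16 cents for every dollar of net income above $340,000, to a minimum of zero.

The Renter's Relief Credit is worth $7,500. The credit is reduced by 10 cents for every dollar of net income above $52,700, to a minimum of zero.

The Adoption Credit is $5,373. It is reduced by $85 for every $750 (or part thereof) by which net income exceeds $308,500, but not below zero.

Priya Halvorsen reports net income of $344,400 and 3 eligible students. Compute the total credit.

$2,314

Tuition Credit: base = 3 × $575 = $1,725. 16% of the $4,400 excess over $340,000 is $704; credit = $1,725 − $704 = $1,021.
Renter's Relief Credit: 10% of the $291,700 excess over $52,700 is $29,170 ≥ base, so the credit is $0.
Adoption Credit: income exceeds $308,500 by $35,900, which is 48 full-or-partial $750 increments; reduction = 48 × $85 = $4,080, leaving $1,293.
Total: $1,021 + $0 + $1,293 = $2,314.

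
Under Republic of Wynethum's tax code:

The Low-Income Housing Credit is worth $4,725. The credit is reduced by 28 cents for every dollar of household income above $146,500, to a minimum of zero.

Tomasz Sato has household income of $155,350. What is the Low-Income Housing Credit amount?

$2,247

Low-Income Housing Credit: 28% of the $8,850 excess over $146,500 is $2,478; credit = $4,725 − $2,478 = $2,247.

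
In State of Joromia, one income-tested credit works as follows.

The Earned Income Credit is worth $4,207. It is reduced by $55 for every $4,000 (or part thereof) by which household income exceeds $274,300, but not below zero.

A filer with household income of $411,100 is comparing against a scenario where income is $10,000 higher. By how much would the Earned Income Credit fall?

At $411,100 — income exceeds $274,300 by $136,800, which is 35 full-or-partial $4,000 increments; reduction = 35 × $55 = $1,925, leaving $2,282.
At $421,100 — income exceeds $274,300 by $146,800, which is 37 full-or-partial $4,000 increments; reduction = 37 × $55 = $2,035, leaving $2,172.
Lost: $2,282 − $2,172 = $110.

$110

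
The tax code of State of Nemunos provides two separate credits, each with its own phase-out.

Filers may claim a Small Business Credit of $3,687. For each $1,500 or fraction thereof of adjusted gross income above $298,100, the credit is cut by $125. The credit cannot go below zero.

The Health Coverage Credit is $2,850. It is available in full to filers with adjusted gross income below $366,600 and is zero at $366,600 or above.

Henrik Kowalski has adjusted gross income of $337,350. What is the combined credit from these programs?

$3,162

Small Business Credit: income exceeds $298,100 by $39,250, which is 27 full-or-partial $1,500 increments; reduction = 27 × $125 = $3,375, leaving $312.
Health Coverage Credit: $337,350 is below the $366,600 cutoff, so the full $2,850 applies.
Total: $312 + $2,850 = $3,162.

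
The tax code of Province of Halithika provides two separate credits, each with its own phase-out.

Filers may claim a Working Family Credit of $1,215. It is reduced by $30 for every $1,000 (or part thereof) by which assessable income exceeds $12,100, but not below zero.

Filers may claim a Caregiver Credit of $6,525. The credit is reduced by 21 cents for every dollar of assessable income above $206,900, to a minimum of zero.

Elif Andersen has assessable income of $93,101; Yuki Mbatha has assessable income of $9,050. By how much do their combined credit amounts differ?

Elif ($93,101): Working Family Credit: income exceeds $12,100 by $81,001 → 82 increments × $30 = $2,460 ≥ base, so the credit is $0. Caregiver Credit: $93,101 is at or below the $206,900 threshold, so the full $6,525 applies. total $0 + $6,525 = $6,525
Yuki ($9,050): Working Family Credit: $9,050 is at or below the $12,100 threshold, so the full $1,215 applies. Caregiver Credit: $9,050 is at or below the $206,900 threshold, so the full $6,525 applies. total $1,215 + $6,525 = $7,740
Difference: |$6,525 − $7,740| = $1,215.

$1,215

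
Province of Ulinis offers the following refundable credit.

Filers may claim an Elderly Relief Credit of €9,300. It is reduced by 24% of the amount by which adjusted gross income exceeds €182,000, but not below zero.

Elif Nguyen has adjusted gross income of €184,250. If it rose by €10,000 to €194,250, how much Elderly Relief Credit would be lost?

At €184,250 — 24% of the €2,250 excess over €182,000 is €540; credit = €9,300 − €540 = €8,760.
At €194,250 — 24% of the €12,250 excess over €182,000 is €2,940; credit = €9,300 − €2,940 = €6,360.
Lost: €8,760 − €6,360 = €2,400.

€2,400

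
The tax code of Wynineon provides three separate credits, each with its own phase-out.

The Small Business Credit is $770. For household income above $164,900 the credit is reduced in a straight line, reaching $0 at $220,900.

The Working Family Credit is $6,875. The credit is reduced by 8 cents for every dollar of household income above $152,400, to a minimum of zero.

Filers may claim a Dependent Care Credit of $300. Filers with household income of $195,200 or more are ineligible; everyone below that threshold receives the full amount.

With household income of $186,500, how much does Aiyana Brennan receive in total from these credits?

Small Business Credit: $186,500 is $21,600 into a $56,000 phase-out range, leaving 34,400/56,000 of the credit: $770 × 34,400/56,000 = $473.
Working Family Credit: 8% of the $34,100 excess over $152,400 is $2,728; credit = $6,875 − $2,728 = $4,147.
Dependent Care Credit: $186,500 is below the $195,200 cutoff, so the full $300 applies.
Total: $473 + $4,147 + $300 = $4,920.

$4,920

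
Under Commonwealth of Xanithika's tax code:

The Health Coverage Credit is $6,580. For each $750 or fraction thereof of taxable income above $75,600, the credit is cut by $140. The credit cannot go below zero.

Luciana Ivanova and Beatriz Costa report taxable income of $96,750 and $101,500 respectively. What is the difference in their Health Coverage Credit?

Luciana ($96,750): Health Coverage Credit: income exceeds $75,600 by $21,150, which is 29 full-or-partial $750 increments; reduction = 29 × $140 = $4,060, leaving $2,520.
Beatriz ($101,500): Health Coverage Credit: income exceeds $75,600 by $25,900, which is 35 full-or-partial $750 increments; reduction = 35 × $140 = $4,900, leaving $1,680.
Difference: |$2,520 − $1,680| = $840.

$840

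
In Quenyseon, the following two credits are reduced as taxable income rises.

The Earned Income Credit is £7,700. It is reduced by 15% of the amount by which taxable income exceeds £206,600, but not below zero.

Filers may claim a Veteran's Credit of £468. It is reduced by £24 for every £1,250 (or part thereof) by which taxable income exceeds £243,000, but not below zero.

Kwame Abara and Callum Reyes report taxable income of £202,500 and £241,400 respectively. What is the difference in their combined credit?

£5,220

Kwame (£202,500): Earned Income Credit: £202,500 is at or below the £206,600 threshold, so the full £7,700 applies. Veteran's Credit: £202,500 is at or below the £243,000 threshold, so the full £468 applies. total £7,700 + £468 = £8,168
Callum (£241,400): Earned Income Credit: 15% of the £34,800 excess over £206,600 is £5,220; credit = £7,700 − £5,220 = £2,480. Veteran's Credit: £241,400 is at or below the £243,000 threshold, so the full £468 applies. total £2,480 + £468 = £2,948
Difference: |£8,168 − £2,948| = £5,220.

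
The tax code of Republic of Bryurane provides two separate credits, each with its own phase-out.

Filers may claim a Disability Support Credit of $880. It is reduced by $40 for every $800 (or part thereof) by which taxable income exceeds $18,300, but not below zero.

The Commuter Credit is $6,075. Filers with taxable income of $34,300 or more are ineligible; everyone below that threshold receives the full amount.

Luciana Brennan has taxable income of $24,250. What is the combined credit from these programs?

Disability Support Credit: income exceeds $18,300 by $5,950, which is 8 full-or-partial $800 increments; reduction = 8 × $40 = $320, leaving $560.
Commuter Credit: $24,250 is below the $34,300 cutoff, so the full $6,075 applies.
Total: $560 + $6,075 = $6,635.

$6,635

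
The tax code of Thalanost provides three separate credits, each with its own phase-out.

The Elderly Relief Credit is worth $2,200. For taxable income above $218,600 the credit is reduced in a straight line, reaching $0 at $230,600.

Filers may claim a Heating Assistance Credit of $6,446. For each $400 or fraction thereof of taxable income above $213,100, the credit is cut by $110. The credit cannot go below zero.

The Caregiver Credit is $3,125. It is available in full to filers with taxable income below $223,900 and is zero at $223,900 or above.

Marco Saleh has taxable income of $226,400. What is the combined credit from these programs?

Elderly Relief Credit: $226,400 is $7,800 into a $12,000 phase-out range, leaving 4,200/12,000 of the credit: $2,200 × 4,200/12,000 = $770.
Heating Assistance Credit: income exceeds $213,100 by $13,300, which is 34 full-or-partial $400 increments; reduction = 34 × $110 = $3,740, leaving $2,706.
Caregiver Credit: $226,400 meets or exceeds the $223,900 cutoff, so the credit is $0.
Total: $770 + $2,706 + $0 = $3,476.

$3,476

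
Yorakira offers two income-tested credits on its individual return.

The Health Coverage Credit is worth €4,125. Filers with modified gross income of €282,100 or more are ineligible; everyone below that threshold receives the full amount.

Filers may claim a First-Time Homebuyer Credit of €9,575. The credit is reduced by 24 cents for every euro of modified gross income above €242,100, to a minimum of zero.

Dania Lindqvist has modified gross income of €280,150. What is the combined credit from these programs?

€4,568

Health Coverage Credit: €280,150 is below the €282,100 cutoff, so the full €4,125 applies.
First-Time Homebuyer Credit: 24% of the €38,050 excess over €242,100 is €9,132; credit = €9,575 − €9,132 = €443.
Total: €4,125 + €443 = €4,568.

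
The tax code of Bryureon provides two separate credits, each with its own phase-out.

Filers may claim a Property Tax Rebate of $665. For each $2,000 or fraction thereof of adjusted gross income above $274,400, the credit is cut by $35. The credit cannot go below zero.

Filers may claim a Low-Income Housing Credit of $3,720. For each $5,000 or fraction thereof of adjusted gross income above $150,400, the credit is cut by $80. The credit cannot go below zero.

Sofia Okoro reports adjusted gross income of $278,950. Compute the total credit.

Property Tax Rebate: income exceeds $274,400 by $4,550, which is 3 full-or-partial $2,000 increments; reduction = 3 × $35 = $105, leaving $560.
Low-Income Housing Credit: income exceeds $150,400 by $128,550, which is 26 full-or-partial $5,000 increments; reduction = 26 × $80 = $2,080, leaving $1,640.
Total: $560 + $1,640 = $2,200.

$2,200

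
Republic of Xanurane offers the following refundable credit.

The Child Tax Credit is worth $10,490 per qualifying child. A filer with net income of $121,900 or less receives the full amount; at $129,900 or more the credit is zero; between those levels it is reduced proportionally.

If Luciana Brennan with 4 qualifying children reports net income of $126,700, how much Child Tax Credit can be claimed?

$16,784

Child Tax Credit: base = 4 × $10,490 = $41,960. $126,700 is $4,800 into a $8,000 phase-out range, leaving 3,200/8,000 of the credit: $41,960 × 3,200/8,000 = $16,784.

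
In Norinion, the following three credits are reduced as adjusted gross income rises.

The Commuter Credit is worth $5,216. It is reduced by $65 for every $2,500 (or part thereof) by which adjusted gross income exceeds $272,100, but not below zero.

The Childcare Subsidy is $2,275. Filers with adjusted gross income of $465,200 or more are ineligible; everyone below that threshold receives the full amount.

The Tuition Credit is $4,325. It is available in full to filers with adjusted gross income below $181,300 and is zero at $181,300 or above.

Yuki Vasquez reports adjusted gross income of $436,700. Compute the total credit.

Commuter Credit: income exceeds $272,100 by $164,600, which is 66 full-or-partial $2,500 increments; reduction = 66 × $65 = $4,290, leaving $926.
Childcare Subsidy: $436,700 is below the $465,200 cutoff, so the full $2,275 applies.
Tuition Credit: $436,700 meets or exceeds the $181,300 cutoff, so the credit is $0.
Total: $926 + $2,275 + $0 = $3,201.

$3,201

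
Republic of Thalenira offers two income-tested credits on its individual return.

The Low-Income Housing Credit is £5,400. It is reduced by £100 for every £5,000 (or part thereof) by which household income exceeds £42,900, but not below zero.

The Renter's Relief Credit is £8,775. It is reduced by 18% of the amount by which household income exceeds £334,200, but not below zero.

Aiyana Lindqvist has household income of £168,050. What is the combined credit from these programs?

Low-Income Housing Credit: income exceeds £42,900 by £125,150, which is 26 full-or-partial £5,000 increments; reduction = 26 × £100 = £2,600, leaving £2,800.
Renter's Relief Credit: £168,050 is at or below the £334,200 threshold, so the full £8,775 applies.
Total: £2,800 + £8,775 = £11,575.

£11,575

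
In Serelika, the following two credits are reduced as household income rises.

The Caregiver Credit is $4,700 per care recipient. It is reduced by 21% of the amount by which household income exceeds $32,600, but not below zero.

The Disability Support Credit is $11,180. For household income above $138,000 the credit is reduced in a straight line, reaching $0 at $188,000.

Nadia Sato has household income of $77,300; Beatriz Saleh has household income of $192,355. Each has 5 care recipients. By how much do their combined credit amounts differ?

$25,293

Nadia ($77,300): Caregiver Credit: base = 5 × $4,700 = $23,500. 21% of the $44,700 excess over $32,600 is $9,387; credit = $23,500 − $9,387 = $14,113. Disability Support Credit: $77,300 is at or below the $138,000 threshold, so the full $11,180 applies. total $14,113 + $11,180 = $25,293
Beatriz ($192,355): Caregiver Credit: base = 5 × $4,700 = $23,500. 21% of the $159,755 excess over $32,600 is $33,548.55 ≥ base, so the credit is $0. Disability Support Credit: $192,355 is at or above $188,000, so the credit is $0. total $0 + $0 = $0
Difference: |$25,293 − $0| = $25,293.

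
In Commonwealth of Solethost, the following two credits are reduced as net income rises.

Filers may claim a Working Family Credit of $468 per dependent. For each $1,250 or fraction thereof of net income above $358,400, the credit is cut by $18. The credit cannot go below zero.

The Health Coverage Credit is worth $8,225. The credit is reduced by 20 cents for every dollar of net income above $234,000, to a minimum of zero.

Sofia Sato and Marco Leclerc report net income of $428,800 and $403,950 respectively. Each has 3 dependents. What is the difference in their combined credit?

Sofia ($428,800): Working Family Credit: base = 3 × $468 = $1,404. income exceeds $358,400 by $70,400, which is 57 full-or-partial $1,250 increments; reduction = 57 × $18 = $1,026, leaving $378. Health Coverage Credit: 20% of the $194,800 excess over $234,000 is $38,960 ≥ base, so the credit is $0. total $378 + $0 = $378
Marco ($403,950): Working Family Credit: base = 3 × $468 = $1,404. income exceeds $358,400 by $45,550, which is 37 full-or-partial $1,250 increments; reduction = 37 × $18 = $666, leaving $738. Health Coverage Credit: 20% of the $169,950 excess over $234,000 is $33,990 ≥ base, so the credit is $0. total $738 + $0 = $738
Difference: |$378 − $738| = $360.

$360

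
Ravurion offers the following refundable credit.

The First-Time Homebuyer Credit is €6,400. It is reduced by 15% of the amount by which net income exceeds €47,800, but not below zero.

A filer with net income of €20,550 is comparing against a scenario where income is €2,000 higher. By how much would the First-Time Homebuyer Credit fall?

€0

At €20,550 — €20,550 is at or below the €47,800 threshold, so the full €6,400 applies.
At €22,550 — €22,550 is at or below the €47,800 threshold, so the full €6,400 applies.
Lost: €6,400 − €6,400 = €0.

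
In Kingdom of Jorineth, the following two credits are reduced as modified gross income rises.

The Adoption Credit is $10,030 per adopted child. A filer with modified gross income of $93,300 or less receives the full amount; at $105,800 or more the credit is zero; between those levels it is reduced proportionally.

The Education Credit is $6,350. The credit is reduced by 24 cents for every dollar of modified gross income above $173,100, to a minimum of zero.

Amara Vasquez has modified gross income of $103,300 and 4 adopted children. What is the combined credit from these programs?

Adoption Credit: base = 4 × $10,030 = $40,120. $103,300 is $10,000 into a $12,500 phase-out range, leaving 2,500/12,500 of the credit: $40,120 × 2,500/12,500 = $8,024.
Education Credit: $103,300 is at or below the $173,100 threshold, so the full $6,350 applies.
Total: $8,024 + $6,350 = $14,374.

$14,374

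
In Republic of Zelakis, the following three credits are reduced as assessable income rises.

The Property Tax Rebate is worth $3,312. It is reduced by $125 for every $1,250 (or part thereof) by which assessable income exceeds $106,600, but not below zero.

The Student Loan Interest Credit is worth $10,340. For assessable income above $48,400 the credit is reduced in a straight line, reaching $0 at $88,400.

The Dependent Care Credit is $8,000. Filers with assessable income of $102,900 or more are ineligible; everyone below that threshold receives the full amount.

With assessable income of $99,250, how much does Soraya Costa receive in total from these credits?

Property Tax Rebate: $99,250 is at or below the $106,600 threshold, so the full $3,312 applies.
Student Loan Interest Credit: $99,250 is at or above $88,400, so the credit is $0.
Dependent Care Credit: $99,250 is below the $102,900 cutoff, so the full $8,000 applies.
Total: $3,312 + $0 + $8,000 = $11,312.

$11,312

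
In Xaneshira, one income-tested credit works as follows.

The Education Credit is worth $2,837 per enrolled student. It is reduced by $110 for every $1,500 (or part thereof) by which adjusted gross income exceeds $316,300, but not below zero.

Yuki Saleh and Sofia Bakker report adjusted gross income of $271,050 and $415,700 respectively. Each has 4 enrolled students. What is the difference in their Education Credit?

Yuki ($271,050): Education Credit: base = 4 × $2,837 = $11,348. $271,050 is at or below the $316,300 threshold, so the full $11,348 applies.
Sofia ($415,700): Education Credit: base = 4 × $2,837 = $11,348. income exceeds $316,300 by $99,400, which is 67 full-or-partial $1,500 increments; reduction = 67 × $110 = $7,370, leaving $3,978.
Difference: |$11,348 − $3,978| = $7,370.

$7,370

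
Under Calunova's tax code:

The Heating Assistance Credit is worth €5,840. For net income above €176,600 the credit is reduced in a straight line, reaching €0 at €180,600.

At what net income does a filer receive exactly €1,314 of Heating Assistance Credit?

€179,700

€1,314 is 1,314/5,840 of the full €5,840, so 4,526/5,840 of the €4,000 range has been used: income = €176,600 + €4,000 × 4,526/5,840 = €179,700.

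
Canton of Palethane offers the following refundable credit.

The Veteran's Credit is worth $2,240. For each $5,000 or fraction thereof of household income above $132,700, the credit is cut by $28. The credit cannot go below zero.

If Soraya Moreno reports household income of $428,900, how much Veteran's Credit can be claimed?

$560

Veteran's Credit: income exceeds $132,700 by $296,200, which is 60 full-or-partial $5,000 increments; reduction = 60 × $28 = $1,680, leaving $560.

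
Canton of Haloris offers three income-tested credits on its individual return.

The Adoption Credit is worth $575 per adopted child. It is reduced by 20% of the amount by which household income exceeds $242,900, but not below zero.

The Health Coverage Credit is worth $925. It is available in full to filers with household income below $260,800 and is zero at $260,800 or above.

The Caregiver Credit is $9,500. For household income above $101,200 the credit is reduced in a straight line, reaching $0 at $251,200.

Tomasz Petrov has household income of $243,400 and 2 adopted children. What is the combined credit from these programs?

$2,469

Adoption Credit: base = 2 × $575 = $1,150. 20% of the $500 excess over $242,900 is $100; credit = $1,150 − $100 = $1,050.
Health Coverage Credit: $243,400 is below the $260,800 cutoff, so the full $925 applies.
Caregiver Credit: $243,400 is $142,200 into a $150,000 phase-out range, leaving 7,800/150,000 of the credit: $9,500 × 7,800/150,000 = $494.
Total: $1,050 + $925 + $494 = $2,469.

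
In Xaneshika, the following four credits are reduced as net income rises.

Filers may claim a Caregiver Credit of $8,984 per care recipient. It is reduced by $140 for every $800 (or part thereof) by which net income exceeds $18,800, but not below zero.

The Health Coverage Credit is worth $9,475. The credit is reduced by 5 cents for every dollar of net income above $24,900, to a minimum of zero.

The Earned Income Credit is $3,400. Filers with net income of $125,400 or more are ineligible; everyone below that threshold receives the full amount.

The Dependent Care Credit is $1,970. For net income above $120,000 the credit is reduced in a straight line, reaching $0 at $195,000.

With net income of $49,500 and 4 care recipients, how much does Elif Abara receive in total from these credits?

Caregiver Credit: base = 4 × $8,984 = $35,936. income exceeds $18,800 by $30,700, which is 39 full-or-partial $800 increments; reduction = 39 × $140 = $5,460, leaving $30,476.
Health Coverage Credit: 5% of the $24,600 excess over $24,900 is $1,230; credit = $9,475 − $1,230 = $8,245.
Earned Income Credit: $49,500 is below the $125,400 cutoff, so the full $3,400 applies.
Dependent Care Credit: $49,500 is at or below the $120,000 threshold, so the full $1,970 applies.
Total: $30,476 + $8,245 + $3,400 + $1,970 = $44,091.

$44,091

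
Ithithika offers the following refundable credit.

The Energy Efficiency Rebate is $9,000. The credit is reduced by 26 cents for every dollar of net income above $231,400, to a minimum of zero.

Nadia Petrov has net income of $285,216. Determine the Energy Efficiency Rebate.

$0

Energy Efficiency Rebate: 26% of the $53,816 excess over $231,400 is $13,992.16 ≥ base, so the credit is $0.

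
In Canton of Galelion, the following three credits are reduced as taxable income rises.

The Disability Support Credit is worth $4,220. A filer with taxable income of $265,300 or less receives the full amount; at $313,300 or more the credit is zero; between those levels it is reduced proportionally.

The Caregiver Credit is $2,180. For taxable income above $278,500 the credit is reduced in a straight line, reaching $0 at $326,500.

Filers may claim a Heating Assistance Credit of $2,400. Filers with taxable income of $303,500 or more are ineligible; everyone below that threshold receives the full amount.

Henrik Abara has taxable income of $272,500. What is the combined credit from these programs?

$8,167

Disability Support Credit: $272,500 is $7,200 into a $48,000 phase-out range, leaving 40,800/48,000 of the credit: $4,220 × 40,800/48,000 = $3,587.
Caregiver Credit: $272,500 is at or below the $278,500 threshold, so the full $2,180 applies.
Heating Assistance Credit: $272,500 is below the $303,500 cutoff, so the full $2,400 applies.
Total: $3,587 + $2,180 + $2,400 = $8,167.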